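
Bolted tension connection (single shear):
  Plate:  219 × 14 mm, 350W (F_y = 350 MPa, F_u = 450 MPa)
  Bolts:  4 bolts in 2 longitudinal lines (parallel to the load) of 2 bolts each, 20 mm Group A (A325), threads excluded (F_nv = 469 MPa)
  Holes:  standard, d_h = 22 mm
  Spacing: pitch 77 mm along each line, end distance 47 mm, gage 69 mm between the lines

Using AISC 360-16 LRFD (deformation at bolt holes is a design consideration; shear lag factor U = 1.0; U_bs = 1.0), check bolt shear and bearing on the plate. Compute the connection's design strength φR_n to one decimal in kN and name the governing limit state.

Bolt shear: A_b = π(20)²/4 = 314.16 mm². φR_n = 0.75 × 469 × 314.16 × 4 × 1 = 442.0 kN.
Bearing (14 mm plate, F_u = 450 MPa): end bolts L_c = 47 − 22/2 = 36, R_n = min(1.2×36×14×450, 2.4×20×14×450) = 272.16 kN/bolt; interior L_c = 77 − 22 = 55, R_n = 302.4 kN/bolt. φR_n = 0.75 × (2×272.16 + 2×302.4) = 861.8 kN.
Governing: min(442.0, 861.8) = 442.0 kN → bolt shear.

442.0 kN (bolt shear governs)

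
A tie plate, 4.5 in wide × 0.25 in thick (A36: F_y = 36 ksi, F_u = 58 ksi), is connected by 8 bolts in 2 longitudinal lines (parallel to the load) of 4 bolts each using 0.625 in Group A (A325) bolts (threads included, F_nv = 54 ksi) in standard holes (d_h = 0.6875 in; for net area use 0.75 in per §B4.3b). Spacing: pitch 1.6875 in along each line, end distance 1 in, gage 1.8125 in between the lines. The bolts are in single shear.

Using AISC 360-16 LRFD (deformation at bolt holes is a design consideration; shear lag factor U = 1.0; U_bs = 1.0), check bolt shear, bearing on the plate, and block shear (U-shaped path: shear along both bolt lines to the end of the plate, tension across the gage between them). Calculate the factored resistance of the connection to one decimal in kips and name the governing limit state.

56.4 kips (block shear governs)

Bolt shear: A_b = π(0.625)²/4 = 0.3068 in². φR_n = 0.75 × 54 × 0.3068 × 8 × 1 = 99.4 kips.
Bearing (0.25 in plate, F_u = 58 ksi): end bolts L_c = 1 − 0.6875/2 = 0.65625, R_n = min(1.2×0.65625×0.25×58, 2.4×0.625×0.25×58) = 11.419 kips/bolt; interior L_c = 1.6875 − 0.6875 = 1, R_n = 17.4 kips/bolt. φR_n = 0.75 × (2×11.419 + 6×17.4) = 95.4 kips.
Block shear: shear path 2×[1+3×1.6875] = 2×6.0625 in, A_gv = 3.0313, A_nv = 2×(6.0625 − 3.5×0.75)×0.25 = 1.7188 in²; tension across gage: (1.8125 − 1×0.75)×0.25 = 0.26563 in². R_n = min(0.6×58×1.7188, 0.6×36×3.0313) + 1.0×58×0.26563 = min(59.814, 65.476) + 15.407 = 75.221 kips. φR_n = 0.75 × 75.221 = 56.4 kips.
Governing: min(99.4, 95.4, 56.4) = 56.4 kips → block shear.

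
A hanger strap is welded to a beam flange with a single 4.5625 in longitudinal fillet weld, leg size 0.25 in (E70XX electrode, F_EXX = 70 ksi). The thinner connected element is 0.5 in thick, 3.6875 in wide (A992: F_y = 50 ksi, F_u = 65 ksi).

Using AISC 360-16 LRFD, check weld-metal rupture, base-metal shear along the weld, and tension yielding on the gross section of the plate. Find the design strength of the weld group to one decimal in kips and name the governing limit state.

25.4 kips (weld metal governs)

Weld metal: throat = 0.707×0.25 = 0.17675 in, L = 4.5625 in. φR_n = 0.75 × 0.6 × 70 × 0.17675 × 4.5625 = 25.4 kips.
Base metal shear (0.5 in plate): yield φR_n = 1.0×0.6×50×0.5×4.5625 = 68.4 kips; rupture φR_n = 0.75×0.6×65×0.5×4.5625 = 66.7 kips; take 66.7 kips (rupture).
Tension yield (gross): A_g = 3.6875×0.5 = 1.8438 in². φR_n = 0.90 × 50 × 1.8438 = 83.0 kips.
Governing: min(25.4, 66.7, 83.0) = 25.4 kips → weld metal.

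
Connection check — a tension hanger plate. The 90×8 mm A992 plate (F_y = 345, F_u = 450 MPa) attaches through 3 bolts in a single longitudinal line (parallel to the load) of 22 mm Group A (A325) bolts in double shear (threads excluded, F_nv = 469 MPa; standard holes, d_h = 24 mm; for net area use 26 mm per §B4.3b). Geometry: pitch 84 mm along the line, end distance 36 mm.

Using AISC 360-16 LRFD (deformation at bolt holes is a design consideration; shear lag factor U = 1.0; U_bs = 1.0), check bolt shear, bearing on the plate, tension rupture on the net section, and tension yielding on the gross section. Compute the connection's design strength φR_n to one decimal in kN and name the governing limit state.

172.8 kN (net-section rupture governs)

Bolt shear: A_b = π(22)²/4 = 380.13 mm². φR_n = 0.75 × 469 × 380.13 × 3 × 2 = 802.3 kN.
Bearing (8 mm plate, F_u = 450 MPa): end bolts L_c = 36 − 24/2 = 24, R_n = min(1.2×24×8×450, 2.4×22×8×450) = 103.68 kN/bolt; interior L_c = 84 − 24 = 60, R_n = 190.08 kN/bolt. φR_n = 0.75 × (1×103.68 + 2×190.08) = 362.9 kN.
Tension rupture (net): A_n = (90 − 1×26)×8 = 512 mm² (U = 1.0, A_e = A_n). φR_n = 0.75 × 450 × 512 = 172.8 kN.
Tension yield (gross): A_g = 90×8 = 720 mm². φR_n = 0.90 × 345 × 720 = 223.6 kN.
Governing: min(802.3, 362.9, 172.8, 223.6) = 172.8 kN → net-section rupture.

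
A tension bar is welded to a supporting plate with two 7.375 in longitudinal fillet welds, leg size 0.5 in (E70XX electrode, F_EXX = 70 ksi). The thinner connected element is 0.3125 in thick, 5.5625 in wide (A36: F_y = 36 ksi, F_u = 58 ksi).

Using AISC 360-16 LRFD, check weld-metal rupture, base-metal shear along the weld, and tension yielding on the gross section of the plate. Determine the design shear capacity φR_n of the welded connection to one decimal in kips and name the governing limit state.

56.3 kips (gross-section yield governs)

Weld metal: throat = 0.707×0.5 = 0.3535 in, L = 2×7.375 = 14.75 in. φR_n = 0.75 × 0.6 × 70 × 0.3535 × 14.75 = 164.2 kips.
Base metal shear (0.3125 in plate): yield φR_n = 1.0×0.6×36×0.3125×14.75 = 99.6 kips; rupture φR_n = 0.75×0.6×58×0.3125×14.75 = 120.3 kips; take 99.6 kips (yield).
Tension yield (gross): A_g = 5.5625×0.3125 = 1.7383 in². φR_n = 0.90 × 36 × 1.7383 = 56.3 kips.
Governing: min(164.2, 99.6, 56.3) = 56.3 kips → gross-section yield.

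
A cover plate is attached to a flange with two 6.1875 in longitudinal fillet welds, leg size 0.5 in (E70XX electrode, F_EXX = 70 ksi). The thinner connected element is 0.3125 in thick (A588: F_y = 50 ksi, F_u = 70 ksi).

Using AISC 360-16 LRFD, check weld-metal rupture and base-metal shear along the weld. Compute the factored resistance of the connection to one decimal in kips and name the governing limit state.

Weld metal: throat = 0.707×0.5 = 0.3535 in, L = 2×6.1875 = 12.375 in. φR_n = 0.75 × 0.6 × 70 × 0.3535 × 12.375 = 137.8 kips.
Base metal shear (0.3125 in plate): yield φR_n = 1.0×0.6×50×0.3125×12.375 = 116.0 kips; rupture φR_n = 0.75×0.6×70×0.3125×12.375 = 121.8 kips; take 116.0 kips (yield).
Governing: min(137.8, 116.0) = 116.0 kips → base-metal shear.

116.0 kips (base-metal shear governs)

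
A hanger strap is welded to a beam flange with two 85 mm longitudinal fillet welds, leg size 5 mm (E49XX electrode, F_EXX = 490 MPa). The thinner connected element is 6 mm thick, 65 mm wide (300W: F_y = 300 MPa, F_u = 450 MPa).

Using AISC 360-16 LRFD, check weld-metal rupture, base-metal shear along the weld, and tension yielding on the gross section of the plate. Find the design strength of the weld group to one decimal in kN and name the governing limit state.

Weld metal: throat = 0.707×5 = 3.535 mm, L = 2×85 = 170 mm. φR_n = 0.75 × 0.6 × 490 × 3.535 × 170 = 132.5 kN.
Base metal shear (6 mm plate): yield φR_n = 1.0×0.6×300×6×170 = 183.6 kN; rupture φR_n = 0.75×0.6×450×6×170 = 206.6 kN; take 183.6 kN (yield).
Tension yield (gross): A_g = 65×6 = 390 mm². φR_n = 0.90 × 300 × 390 = 105.3 kN.
Governing: min(132.5, 183.6, 105.3) = 105.3 kN → gross-section yield.

105.3 kN (gross-section yield governs)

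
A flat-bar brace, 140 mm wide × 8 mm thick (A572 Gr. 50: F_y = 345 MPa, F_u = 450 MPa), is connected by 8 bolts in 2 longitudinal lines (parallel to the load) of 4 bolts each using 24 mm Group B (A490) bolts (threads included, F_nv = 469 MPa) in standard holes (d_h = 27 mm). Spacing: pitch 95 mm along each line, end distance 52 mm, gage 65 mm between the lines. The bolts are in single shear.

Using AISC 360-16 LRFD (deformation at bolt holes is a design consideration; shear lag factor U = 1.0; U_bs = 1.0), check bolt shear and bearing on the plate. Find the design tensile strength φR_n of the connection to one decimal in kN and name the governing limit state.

1182.6 kN (bearing governs)

Bolt shear: A_b = π(24)²/4 = 452.39 mm². φR_n = 0.75 × 469 × 452.39 × 8 × 1 = 1273.0 kN.
Bearing (8 mm plate, F_u = 450 MPa): end bolts L_c = 52 − 27/2 = 38.5, R_n = min(1.2×38.5×8×450, 2.4×24×8×450) = 166.32 kN/bolt; interior L_c = 95 − 27 = 68, R_n = 207.36 kN/bolt. φR_n = 0.75 × (2×166.32 + 6×207.36) = 1182.6 kN.
Governing: min(1273.0, 1182.6) = 1182.6 kN → bearing.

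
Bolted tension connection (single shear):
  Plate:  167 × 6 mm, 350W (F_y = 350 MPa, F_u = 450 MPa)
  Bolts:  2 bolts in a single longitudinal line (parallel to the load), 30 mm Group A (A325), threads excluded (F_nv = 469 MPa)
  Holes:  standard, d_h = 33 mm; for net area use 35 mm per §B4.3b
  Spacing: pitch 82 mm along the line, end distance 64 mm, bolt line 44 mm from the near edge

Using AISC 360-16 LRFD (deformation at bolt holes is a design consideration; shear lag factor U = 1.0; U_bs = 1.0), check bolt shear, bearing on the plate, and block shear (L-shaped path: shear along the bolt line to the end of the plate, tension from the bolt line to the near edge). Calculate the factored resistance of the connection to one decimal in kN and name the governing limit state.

Bolt shear: A_b = π(30)²/4 = 706.86 mm². φR_n = 0.75 × 469 × 706.86 × 2 × 1 = 497.3 kN.
Bearing (6 mm plate, F_u = 450 MPa): end bolts L_c = 64 − 33/2 = 47.5, R_n = min(1.2×47.5×6×450, 2.4×30×6×450) = 153.9 kN/bolt; interior L_c = 82 − 33 = 49, R_n = 158.76 kN/bolt. φR_n = 0.75 × (1×153.9 + 1×158.76) = 234.5 kN.
Block shear: shear path 1×[64+1×82] = 1×146 mm, A_gv = 876, A_nv = 1×(146 − 1.5×35)×6 = 561 mm²; tension to near edge: (44 − 0.5×35)×6 = 159 mm². R_n = min(0.6×450×561, 0.6×350×876) + 1.0×450×159 = min(151.47, 183.96) + 71.55 = 223.02 kN. φR_n = 0.75 × 223.02 = 167.3 kN.
Governing: min(497.3, 234.5, 167.3) = 167.3 kN → block shear.

167.3 kN (block shear governs)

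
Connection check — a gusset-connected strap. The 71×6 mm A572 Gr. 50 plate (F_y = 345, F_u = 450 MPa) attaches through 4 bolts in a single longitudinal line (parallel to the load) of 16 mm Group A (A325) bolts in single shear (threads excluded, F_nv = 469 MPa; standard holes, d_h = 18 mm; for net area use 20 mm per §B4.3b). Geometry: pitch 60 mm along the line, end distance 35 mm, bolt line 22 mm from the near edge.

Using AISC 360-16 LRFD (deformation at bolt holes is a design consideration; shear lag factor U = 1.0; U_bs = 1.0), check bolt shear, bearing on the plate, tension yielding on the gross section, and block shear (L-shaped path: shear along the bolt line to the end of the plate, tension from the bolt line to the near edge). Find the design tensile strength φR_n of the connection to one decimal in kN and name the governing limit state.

Bolt shear: A_b = π(16)²/4 = 201.06 mm². φR_n = 0.75 × 469 × 201.06 × 4 × 1 = 282.9 kN.
Bearing (6 mm plate, F_u = 450 MPa): end bolts L_c = 35 − 18/2 = 26, R_n = min(1.2×26×6×450, 2.4×16×6×450) = 84.24 kN/bolt; interior L_c = 60 − 18 = 42, R_n = 103.68 kN/bolt. φR_n = 0.75 × (1×84.24 + 3×103.68) = 296.5 kN.
Tension yield (gross): A_g = 71×6 = 426 mm². φR_n = 0.90 × 345 × 426 = 132.3 kN.
Block shear: shear path 1×[35+3×60] = 1×215 mm, A_gv = 1290, A_nv = 1×(215 − 3.5×20)×6 = 870 mm²; tension to near edge: (22 − 0.5×20)×6 = 72 mm². R_n = min(0.6×450×870, 0.6×345×1290) + 1.0×450×72 = min(234.9, 267.03) + 32.4 = 267.3 kN. φR_n = 0.75 × 267.3 = 200.5 kN.
Governing: min(282.9, 296.5, 132.3, 200.5) = 132.3 kN → gross-section yield.

132.3 kN (gross-section yield governs)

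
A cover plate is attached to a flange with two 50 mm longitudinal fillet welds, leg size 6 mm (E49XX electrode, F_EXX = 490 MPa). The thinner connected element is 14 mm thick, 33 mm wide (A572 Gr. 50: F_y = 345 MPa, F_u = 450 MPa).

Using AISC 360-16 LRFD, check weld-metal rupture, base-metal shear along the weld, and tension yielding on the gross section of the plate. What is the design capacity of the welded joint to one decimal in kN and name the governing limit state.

Weld metal: throat = 0.707×6 = 4.242 mm, L = 2×50 = 100 mm. φR_n = 0.75 × 0.6 × 490 × 4.242 × 100 = 93.5 kN.
Base metal shear (14 mm plate): yield φR_n = 1.0×0.6×345×14×100 = 289.8 kN; rupture φR_n = 0.75×0.6×450×14×100 = 283.5 kN; take 283.5 kN (rupture).
Tension yield (gross): A_g = 33×14 = 462 mm². φR_n = 0.90 × 345 × 462 = 143.5 kN.
Governing: min(93.5, 283.5, 143.5) = 93.5 kN → weld metal.

93.5 kN (weld metal governs)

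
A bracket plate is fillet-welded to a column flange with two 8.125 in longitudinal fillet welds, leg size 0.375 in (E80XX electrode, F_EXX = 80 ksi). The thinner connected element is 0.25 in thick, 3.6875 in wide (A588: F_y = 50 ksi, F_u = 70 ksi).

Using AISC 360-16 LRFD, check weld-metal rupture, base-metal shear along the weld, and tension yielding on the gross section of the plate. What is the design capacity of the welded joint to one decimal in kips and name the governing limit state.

41.5 kips (gross-section yield governs)

Weld metal: throat = 0.707×0.375 = 0.26513 in, L = 2×8.125 = 16.25 in. φR_n = 0.75 × 0.6 × 80 × 0.26513 × 16.25 = 155.1 kips.
Base metal shear (0.25 in plate): yield φR_n = 1.0×0.6×50×0.25×16.25 = 121.9 kips; rupture φR_n = 0.75×0.6×70×0.25×16.25 = 128.0 kips; take 121.9 kips (yield).
Tension yield (gross): A_g = 3.6875×0.25 = 0.92188 in². φR_n = 0.90 × 50 × 0.92188 = 41.5 kips.
Governing: min(155.1, 121.9, 41.5) = 41.5 kips → gross-section yield.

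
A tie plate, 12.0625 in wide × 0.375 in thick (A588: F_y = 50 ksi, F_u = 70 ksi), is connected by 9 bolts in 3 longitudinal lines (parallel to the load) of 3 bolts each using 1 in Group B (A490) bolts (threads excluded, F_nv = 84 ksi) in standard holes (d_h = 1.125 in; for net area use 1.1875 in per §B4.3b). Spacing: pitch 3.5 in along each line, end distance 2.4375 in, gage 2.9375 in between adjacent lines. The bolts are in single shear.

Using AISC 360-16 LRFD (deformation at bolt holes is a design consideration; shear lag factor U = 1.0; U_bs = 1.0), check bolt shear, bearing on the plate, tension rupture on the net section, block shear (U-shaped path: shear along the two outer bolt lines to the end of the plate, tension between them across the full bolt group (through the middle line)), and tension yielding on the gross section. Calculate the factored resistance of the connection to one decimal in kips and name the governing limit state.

Bolt shear: A_b = π(1)²/4 = 0.7854 in². φR_n = 0.75 × 84 × 0.7854 × 9 × 1 = 445.3 kips.
Bearing (0.375 in plate, F_u = 70 ksi): end bolts L_c = 2.4375 − 1.125/2 = 1.875, R_n = min(1.2×1.875×0.375×70, 2.4×1×0.375×70) = 59.063 kips/bolt; interior L_c = 3.5 − 1.125 = 2.375, R_n = 63 kips/bolt. φR_n = 0.75 × (3×59.063 + 6×63) = 416.4 kips.
Tension rupture (net): A_n = (12.0625 − 3×1.1875)×0.375 = 3.1875 in² (U = 1.0, A_e = A_n). φR_n = 0.75 × 70 × 3.1875 = 167.3 kips.
Block shear: shear path 2×[2.4375+2×3.5] = 2×9.4375 in, A_gv = 7.0781, A_nv = 2×(9.4375 − 2.5×1.1875)×0.375 = 4.8516 in²; tension across gage: (5.875 − 2×1.1875)×0.375 = 1.3125 in². R_n = min(0.6×70×4.8516, 0.6×50×7.0781) + 1.0×70×1.3125 = min(203.77, 212.34) + 91.875 = 295.65 kips. φR_n = 0.75 × 295.65 = 221.7 kips.
Tension yield (gross): A_g = 12.0625×0.375 = 4.5234 in². φR_n = 0.90 × 50 × 4.5234 = 203.6 kips.
Governing: min(445.3, 416.4, 167.3, 221.7, 203.6) = 167.3 kips → net-section rupture.

167.3 kips (net-section rupture governs)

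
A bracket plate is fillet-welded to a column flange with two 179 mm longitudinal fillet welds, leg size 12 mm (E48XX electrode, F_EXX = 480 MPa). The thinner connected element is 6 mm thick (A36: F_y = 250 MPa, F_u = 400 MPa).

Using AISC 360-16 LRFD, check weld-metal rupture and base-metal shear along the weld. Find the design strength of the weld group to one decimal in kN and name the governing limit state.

Weld metal: throat = 0.707×12 = 8.484 mm, L = 2×179 = 358 mm. φR_n = 0.75 × 0.6 × 480 × 8.484 × 358 = 656.1 kN.
Base metal shear (6 mm plate): yield φR_n = 1.0×0.6×250×6×358 = 322.2 kN; rupture φR_n = 0.75×0.6×400×6×358 = 386.6 kN; take 322.2 kN (yield).
Governing: min(656.1, 322.2) = 322.2 kN → base-metal shear.

322.2 kN (base-metal shear governs)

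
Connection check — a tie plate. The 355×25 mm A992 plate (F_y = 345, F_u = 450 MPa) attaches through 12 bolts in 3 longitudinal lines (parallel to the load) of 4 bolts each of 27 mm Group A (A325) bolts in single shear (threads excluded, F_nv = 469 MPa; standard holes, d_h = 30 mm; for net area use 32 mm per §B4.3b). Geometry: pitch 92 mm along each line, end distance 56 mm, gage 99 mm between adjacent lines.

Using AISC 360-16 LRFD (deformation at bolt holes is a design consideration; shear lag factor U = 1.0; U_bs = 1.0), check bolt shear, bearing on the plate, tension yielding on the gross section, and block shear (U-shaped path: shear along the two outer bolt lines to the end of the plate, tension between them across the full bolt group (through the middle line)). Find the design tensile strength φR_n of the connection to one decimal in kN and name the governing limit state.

2416.8 kN (bolt shear governs)

Bolt shear: A_b = π(27)²/4 = 572.56 mm². φR_n = 0.75 × 469 × 572.56 × 12 × 1 = 2416.8 kN.
Bearing (25 mm plate, F_u = 450 MPa): end bolts L_c = 56 − 30/2 = 41, R_n = min(1.2×41×25×450, 2.4×27×25×450) = 553.5 kN/bolt; interior L_c = 92 − 30 = 62, R_n = 729 kN/bolt. φR_n = 0.75 × (3×553.5 + 9×729) = 6166.1 kN.
Tension yield (gross): A_g = 355×25 = 8875 mm². φR_n = 0.90 × 345 × 8875 = 2755.7 kN.
Block shear: shear path 2×[56+3×92] = 2×332 mm, A_gv = 16600, A_nv = 2×(332 − 3.5×32)×25 = 11000 mm²; tension across gage: (198 − 2×32)×25 = 3350 mm². R_n = min(0.6×450×11000, 0.6×345×16600) + 1.0×450×3350 = min(2970, 3436.2) + 1507.5 = 4477.5 kN. φR_n = 0.75 × 4477.5 = 3358.1 kN.
Governing: min(2416.8, 6166.1, 2755.7, 3358.1) = 2416.8 kN → bolt shear.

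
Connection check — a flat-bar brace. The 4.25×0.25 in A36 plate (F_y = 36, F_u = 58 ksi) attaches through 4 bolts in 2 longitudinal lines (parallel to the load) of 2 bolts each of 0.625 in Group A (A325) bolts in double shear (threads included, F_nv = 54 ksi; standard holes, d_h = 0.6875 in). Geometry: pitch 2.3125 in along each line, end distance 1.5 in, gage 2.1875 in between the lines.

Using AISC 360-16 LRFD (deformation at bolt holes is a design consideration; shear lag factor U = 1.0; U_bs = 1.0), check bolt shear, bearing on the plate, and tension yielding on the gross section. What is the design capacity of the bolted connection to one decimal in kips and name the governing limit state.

Bolt shear: A_b = π(0.625)²/4 = 0.3068 in². φR_n = 0.75 × 54 × 0.3068 × 4 × 2 = 99.4 kips.
Bearing (0.25 in plate, F_u = 58 ksi): end bolts L_c = 1.5 − 0.6875/2 = 1.15625, R_n = min(1.2×1.15625×0.25×58, 2.4×0.625×0.25×58) = 20.119 kips/bolt; interior L_c = 2.3125 − 0.6875 = 1.625, R_n = 21.75 kips/bolt. φR_n = 0.75 × (2×20.119 + 2×21.75) = 62.8 kips.
Tension yield (gross): A_g = 4.25×0.25 = 1.0625 in². φR_n = 0.90 × 36 × 1.0625 = 34.4 kips.
Governing: min(99.4, 62.8, 34.4) = 34.4 kips → gross-section yield.

34.4 kips (gross-section yield governs)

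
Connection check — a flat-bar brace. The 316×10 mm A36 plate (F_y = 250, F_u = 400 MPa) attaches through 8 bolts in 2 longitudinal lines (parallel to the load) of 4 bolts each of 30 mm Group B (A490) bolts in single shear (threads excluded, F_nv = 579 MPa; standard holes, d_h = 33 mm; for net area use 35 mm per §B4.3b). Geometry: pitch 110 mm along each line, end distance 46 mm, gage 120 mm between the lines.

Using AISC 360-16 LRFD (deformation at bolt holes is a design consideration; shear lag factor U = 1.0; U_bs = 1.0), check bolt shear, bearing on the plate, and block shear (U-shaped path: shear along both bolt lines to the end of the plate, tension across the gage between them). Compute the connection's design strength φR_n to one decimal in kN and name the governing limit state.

1101.0 kN (block shear governs)

Bolt shear: A_b = π(30)²/4 = 706.86 mm². φR_n = 0.75 × 579 × 706.86 × 8 × 1 = 2455.6 kN.
Bearing (10 mm plate, F_u = 400 MPa): end bolts L_c = 46 − 33/2 = 29.5, R_n = min(1.2×29.5×10×400, 2.4×30×10×400) = 141.6 kN/bolt; interior L_c = 110 − 33 = 77, R_n = 288 kN/bolt. φR_n = 0.75 × (2×141.6 + 6×288) = 1508.4 kN.
Block shear: shear path 2×[46+3×110] = 2×376 mm, A_gv = 7520, A_nv = 2×(376 − 3.5×35)×10 = 5070 mm²; tension across gage: (120 − 1×35)×10 = 850 mm². R_n = min(0.6×400×5070, 0.6×250×7520) + 1.0×400×850 = min(1216.8, 1128) + 340 = 1468 kN. φR_n = 0.75 × 1468 = 1101.0 kN.
Governing: min(2455.6, 1508.4, 1101.0) = 1101.0 kN → block shear.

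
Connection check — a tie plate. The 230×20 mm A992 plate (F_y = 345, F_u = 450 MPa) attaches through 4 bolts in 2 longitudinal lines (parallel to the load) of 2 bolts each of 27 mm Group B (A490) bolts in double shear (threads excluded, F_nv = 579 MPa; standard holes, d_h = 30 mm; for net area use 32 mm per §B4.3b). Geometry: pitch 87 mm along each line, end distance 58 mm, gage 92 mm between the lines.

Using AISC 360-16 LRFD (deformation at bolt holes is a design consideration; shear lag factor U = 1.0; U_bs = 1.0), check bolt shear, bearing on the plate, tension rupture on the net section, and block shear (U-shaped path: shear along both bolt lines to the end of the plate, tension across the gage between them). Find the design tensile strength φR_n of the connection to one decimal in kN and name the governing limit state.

Bolt shear: A_b = π(27)²/4 = 572.56 mm². φR_n = 0.75 × 579 × 572.56 × 4 × 2 = 1989.1 kN.
Bearing (20 mm plate, F_u = 450 MPa): end bolts L_c = 58 − 30/2 = 43, R_n = min(1.2×43×20×450, 2.4×27×20×450) = 464.4 kN/bolt; interior L_c = 87 − 30 = 57, R_n = 583.2 kN/bolt. φR_n = 0.75 × (2×464.4 + 2×583.2) = 1571.4 kN.
Tension rupture (net): A_n = (230 − 2×32)×20 = 3320 mm² (U = 1.0, A_e = A_n). φR_n = 0.75 × 450 × 3320 = 1120.5 kN.
Block shear: shear path 2×[58+1×87] = 2×145 mm, A_gv = 5800, A_nv = 2×(145 − 1.5×32)×20 = 3880 mm²; tension across gage: (92 − 1×32)×20 = 1200 mm². R_n = min(0.6×450×3880, 0.6×345×5800) + 1.0×450×1200 = min(1047.6, 1200.6) + 540 = 1587.6 kN. φR_n = 0.75 × 1587.6 = 1190.7 kN.
Governing: min(1989.1, 1571.4, 1120.5, 1190.7) = 1120.5 kN → net-section rupture.

1120.5 kN (net-section rupture governs)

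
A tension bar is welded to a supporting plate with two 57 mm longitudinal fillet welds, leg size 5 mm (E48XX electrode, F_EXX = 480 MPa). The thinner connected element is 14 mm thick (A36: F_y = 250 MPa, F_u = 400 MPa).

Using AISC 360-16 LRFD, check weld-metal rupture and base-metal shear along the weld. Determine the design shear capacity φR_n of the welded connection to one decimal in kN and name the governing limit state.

Weld metal: throat = 0.707×5 = 3.535 mm, L = 2×57 = 114 mm. φR_n = 0.75 × 0.6 × 480 × 3.535 × 114 = 87.0 kN.
Base metal shear (14 mm plate): yield φR_n = 1.0×0.6×250×14×114 = 239.4 kN; rupture φR_n = 0.75×0.6×400×14×114 = 287.3 kN; take 239.4 kN (yield).
Governing: min(87.0, 239.4) = 87.0 kN → weld metal.

87.0 kN (weld metal governs)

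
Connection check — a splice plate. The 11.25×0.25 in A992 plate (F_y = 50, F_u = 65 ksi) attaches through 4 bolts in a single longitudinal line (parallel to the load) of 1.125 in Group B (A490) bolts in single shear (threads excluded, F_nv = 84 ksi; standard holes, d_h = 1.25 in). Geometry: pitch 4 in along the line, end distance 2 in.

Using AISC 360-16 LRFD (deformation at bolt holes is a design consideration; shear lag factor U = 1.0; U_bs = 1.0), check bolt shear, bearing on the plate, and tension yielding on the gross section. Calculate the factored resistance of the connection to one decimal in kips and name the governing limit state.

118.8 kips (bearing governs)

Bolt shear: A_b = π(1.125)²/4 = 0.99402 in². φR_n = 0.75 × 84 × 0.99402 × 4 × 1 = 250.5 kips.
Bearing (0.25 in plate, F_u = 65 ksi): end bolts L_c = 2 − 1.25/2 = 1.375, R_n = min(1.2×1.375×0.25×65, 2.4×1.125×0.25×65) = 26.813 kips/bolt; interior L_c = 4 − 1.25 = 2.75, R_n = 43.875 kips/bolt. φR_n = 0.75 × (1×26.813 + 3×43.875) = 118.8 kips.
Tension yield (gross): A_g = 11.25×0.25 = 2.8125 in². φR_n = 0.90 × 50 × 2.8125 = 126.6 kips.
Governing: min(250.5, 118.8, 126.6) = 118.8 kips → bearing.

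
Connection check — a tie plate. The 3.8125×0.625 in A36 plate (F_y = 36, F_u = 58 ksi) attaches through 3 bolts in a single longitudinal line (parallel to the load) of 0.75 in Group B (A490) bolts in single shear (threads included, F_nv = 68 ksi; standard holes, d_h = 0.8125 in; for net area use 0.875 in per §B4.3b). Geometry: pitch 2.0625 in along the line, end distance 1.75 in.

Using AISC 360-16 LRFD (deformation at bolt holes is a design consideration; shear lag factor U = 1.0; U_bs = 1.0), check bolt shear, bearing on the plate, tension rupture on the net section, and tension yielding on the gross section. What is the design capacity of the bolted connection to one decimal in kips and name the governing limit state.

Bolt shear: A_b = π(0.75)²/4 = 0.44179 in². φR_n = 0.75 × 68 × 0.44179 × 3 × 1 = 67.6 kips.
Bearing (0.625 in plate, F_u = 58 ksi): end bolts L_c = 1.75 − 0.8125/2 = 1.34375, R_n = min(1.2×1.34375×0.625×58, 2.4×0.75×0.625×58) = 58.453 kips/bolt; interior L_c = 2.0625 − 0.8125 = 1.25, R_n = 54.375 kips/bolt. φR_n = 0.75 × (1×58.453 + 2×54.375) = 125.4 kips.
Tension rupture (net): A_n = (3.8125 − 1×0.875)×0.625 = 1.8359 in² (U = 1.0, A_e = A_n). φR_n = 0.75 × 58 × 1.8359 = 79.9 kips.
Tension yield (gross): A_g = 3.8125×0.625 = 2.3828 in². φR_n = 0.90 × 36 × 2.3828 = 77.2 kips.
Governing: min(67.6, 125.4, 79.9, 77.2) = 67.6 kips → bolt shear.

67.6 kips (bolt shear governs)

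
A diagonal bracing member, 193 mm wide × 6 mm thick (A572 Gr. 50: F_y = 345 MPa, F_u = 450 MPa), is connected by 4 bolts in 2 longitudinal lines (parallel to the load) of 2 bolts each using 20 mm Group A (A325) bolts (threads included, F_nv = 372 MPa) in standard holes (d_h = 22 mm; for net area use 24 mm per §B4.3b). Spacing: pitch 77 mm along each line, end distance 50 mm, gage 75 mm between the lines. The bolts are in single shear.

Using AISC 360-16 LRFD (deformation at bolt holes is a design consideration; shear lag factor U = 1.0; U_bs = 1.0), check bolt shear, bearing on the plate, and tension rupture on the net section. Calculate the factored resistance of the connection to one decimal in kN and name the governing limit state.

293.6 kN (net-section rupture governs)

Bolt shear: A_b = π(20)²/4 = 314.16 mm². φR_n = 0.75 × 372 × 314.16 × 4 × 1 = 350.6 kN.
Bearing (6 mm plate, F_u = 450 MPa): end bolts L_c = 50 − 22/2 = 39, R_n = min(1.2×39×6×450, 2.4×20×6×450) = 126.36 kN/bolt; interior L_c = 77 − 22 = 55, R_n = 129.6 kN/bolt. φR_n = 0.75 × (2×126.36 + 2×129.6) = 383.9 kN.
Tension rupture (net): A_n = (193 − 2×24)×6 = 870 mm² (U = 1.0, A_e = A_n). φR_n = 0.75 × 450 × 870 = 293.6 kN.
Governing: min(350.6, 383.9, 293.6) = 293.6 kN → net-section rupture.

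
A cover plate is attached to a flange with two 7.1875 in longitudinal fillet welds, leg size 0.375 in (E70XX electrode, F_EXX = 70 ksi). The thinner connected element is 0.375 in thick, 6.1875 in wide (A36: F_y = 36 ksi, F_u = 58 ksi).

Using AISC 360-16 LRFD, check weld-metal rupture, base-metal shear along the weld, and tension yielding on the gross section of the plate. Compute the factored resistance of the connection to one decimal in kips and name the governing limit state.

Weld metal: throat = 0.707×0.375 = 0.26513 in, L = 2×7.1875 = 14.375 in. φR_n = 0.75 × 0.6 × 70 × 0.26513 × 14.375 = 120.1 kips.
Base metal shear (0.375 in plate): yield φR_n = 1.0×0.6×36×0.375×14.375 = 116.4 kips; rupture φR_n = 0.75×0.6×58×0.375×14.375 = 140.7 kips; take 116.4 kips (yield).
Tension yield (gross): A_g = 6.1875×0.375 = 2.3203 in². φR_n = 0.90 × 36 × 2.3203 = 75.2 kips.
Governing: min(120.1, 116.4, 75.2) = 75.2 kips → gross-section yield.

75.2 kips (gross-section yield governs)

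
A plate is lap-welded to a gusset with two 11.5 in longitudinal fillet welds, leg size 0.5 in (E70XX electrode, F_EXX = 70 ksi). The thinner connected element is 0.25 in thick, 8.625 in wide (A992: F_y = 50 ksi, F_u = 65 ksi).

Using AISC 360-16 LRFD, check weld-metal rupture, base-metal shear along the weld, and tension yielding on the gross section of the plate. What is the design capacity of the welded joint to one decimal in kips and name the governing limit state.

Weld metal: throat = 0.707×0.5 = 0.3535 in, L = 2×11.5 = 23 in. φR_n = 0.75 × 0.6 × 70 × 0.3535 × 23 = 256.1 kips.
Base metal shear (0.25 in plate): yield φR_n = 1.0×0.6×50×0.25×23 = 172.5 kips; rupture φR_n = 0.75×0.6×65×0.25×23 = 168.2 kips; take 168.2 kips (rupture).
Tension yield (gross): A_g = 8.625×0.25 = 2.1563 in². φR_n = 0.90 × 50 × 2.1563 = 97.0 kips.
Governing: min(256.1, 168.2, 97.0) = 97.0 kips → gross-section yield.

97.0 kips (gross-section yield governs)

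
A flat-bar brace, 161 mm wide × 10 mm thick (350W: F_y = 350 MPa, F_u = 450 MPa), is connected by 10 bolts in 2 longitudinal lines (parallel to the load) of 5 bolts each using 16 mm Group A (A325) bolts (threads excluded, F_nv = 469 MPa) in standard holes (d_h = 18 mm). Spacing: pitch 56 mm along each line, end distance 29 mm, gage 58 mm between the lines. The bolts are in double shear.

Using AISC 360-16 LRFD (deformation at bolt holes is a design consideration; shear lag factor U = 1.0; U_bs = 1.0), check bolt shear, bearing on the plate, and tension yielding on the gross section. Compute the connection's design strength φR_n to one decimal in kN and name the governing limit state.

507.2 kN (gross-section yield governs)

Bolt shear: A_b = π(16)²/4 = 201.06 mm². φR_n = 0.75 × 469 × 201.06 × 10 × 2 = 1414.5 kN.
Bearing (10 mm plate, F_u = 450 MPa): end bolts L_c = 29 − 18/2 = 20, R_n = min(1.2×20×10×450, 2.4×16×10×450) = 108 kN/bolt; interior L_c = 56 − 18 = 38, R_n = 172.8 kN/bolt. φR_n = 0.75 × (2×108 + 8×172.8) = 1198.8 kN.
Tension yield (gross): A_g = 161×10 = 1610 mm². φR_n = 0.90 × 350 × 1610 = 507.2 kN.
Governing: min(1414.5, 1198.8, 507.2) = 507.2 kN → gross-section yield.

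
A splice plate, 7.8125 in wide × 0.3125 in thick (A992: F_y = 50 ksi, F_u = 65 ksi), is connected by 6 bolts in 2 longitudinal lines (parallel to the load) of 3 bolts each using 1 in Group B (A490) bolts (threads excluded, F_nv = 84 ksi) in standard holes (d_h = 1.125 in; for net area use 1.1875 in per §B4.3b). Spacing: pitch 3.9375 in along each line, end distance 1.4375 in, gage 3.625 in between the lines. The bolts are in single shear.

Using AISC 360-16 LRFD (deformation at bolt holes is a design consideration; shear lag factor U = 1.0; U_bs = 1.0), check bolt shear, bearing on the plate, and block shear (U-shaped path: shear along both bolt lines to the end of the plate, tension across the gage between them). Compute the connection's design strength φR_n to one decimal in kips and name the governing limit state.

Bolt shear: A_b = π(1)²/4 = 0.7854 in². φR_n = 0.75 × 84 × 0.7854 × 6 × 1 = 296.9 kips.
Bearing (0.3125 in plate, F_u = 65 ksi): end bolts L_c = 1.4375 − 1.125/2 = 0.875, R_n = min(1.2×0.875×0.3125×65, 2.4×1×0.3125×65) = 21.328 kips/bolt; interior L_c = 3.9375 − 1.125 = 2.8125, R_n = 48.75 kips/bolt. φR_n = 0.75 × (2×21.328 + 4×48.75) = 178.2 kips.
Block shear: shear path 2×[1.4375+2×3.9375] = 2×9.3125 in, A_gv = 5.8203, A_nv = 2×(9.3125 − 2.5×1.1875)×0.3125 = 3.9648 in²; tension across gage: (3.625 − 1×1.1875)×0.3125 = 0.76172 in². R_n = min(0.6×65×3.9648, 0.6×50×5.8203) + 1.0×65×0.76172 = min(154.63, 174.61) + 49.512 = 204.14 kips. φR_n = 0.75 × 204.14 = 153.1 kips.
Governing: min(296.9, 178.2, 153.1) = 153.1 kips → block shear.

153.1 kips (block shear governs)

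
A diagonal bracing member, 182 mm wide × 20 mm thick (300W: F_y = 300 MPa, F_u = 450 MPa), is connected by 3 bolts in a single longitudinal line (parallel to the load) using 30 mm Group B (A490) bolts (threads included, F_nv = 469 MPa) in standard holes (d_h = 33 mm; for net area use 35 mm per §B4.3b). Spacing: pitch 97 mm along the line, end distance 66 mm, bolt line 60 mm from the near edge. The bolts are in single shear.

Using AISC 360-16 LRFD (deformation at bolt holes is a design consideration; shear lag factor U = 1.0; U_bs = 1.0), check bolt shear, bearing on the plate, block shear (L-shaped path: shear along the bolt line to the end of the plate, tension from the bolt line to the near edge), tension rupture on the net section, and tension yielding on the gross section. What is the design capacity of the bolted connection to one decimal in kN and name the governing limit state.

745.9 kN (bolt shear governs)

Bolt shear: A_b = π(30)²/4 = 706.86 mm². φR_n = 0.75 × 469 × 706.86 × 3 × 1 = 745.9 kN.
Bearing (20 mm plate, F_u = 450 MPa): end bolts L_c = 66 − 33/2 = 49.5, R_n = min(1.2×49.5×20×450, 2.4×30×20×450) = 534.6 kN/bolt; interior L_c = 97 − 33 = 64, R_n = 648 kN/bolt. φR_n = 0.75 × (1×534.6 + 2×648) = 1373.0 kN.
Block shear: shear path 1×[66+2×97] = 1×260 mm, A_gv = 5200, A_nv = 1×(260 − 2.5×35)×20 = 3450 mm²; tension to near edge: (60 − 0.5×35)×20 = 850 mm². R_n = min(0.6×450×3450, 0.6×300×5200) + 1.0×450×850 = min(931.5, 936) + 382.5 = 1314 kN. φR_n = 0.75 × 1314 = 985.5 kN.
Tension rupture (net): A_n = (182 − 1×35)×20 = 2940 mm² (U = 1.0, A_e = A_n). φR_n = 0.75 × 450 × 2940 = 992.3 kN.
Tension yield (gross): A_g = 182×20 = 3640 mm². φR_n = 0.90 × 300 × 3640 = 982.8 kN.
Governing: min(745.9, 1373.0, 985.5, 992.3, 982.8) = 745.9 kN → bolt shear.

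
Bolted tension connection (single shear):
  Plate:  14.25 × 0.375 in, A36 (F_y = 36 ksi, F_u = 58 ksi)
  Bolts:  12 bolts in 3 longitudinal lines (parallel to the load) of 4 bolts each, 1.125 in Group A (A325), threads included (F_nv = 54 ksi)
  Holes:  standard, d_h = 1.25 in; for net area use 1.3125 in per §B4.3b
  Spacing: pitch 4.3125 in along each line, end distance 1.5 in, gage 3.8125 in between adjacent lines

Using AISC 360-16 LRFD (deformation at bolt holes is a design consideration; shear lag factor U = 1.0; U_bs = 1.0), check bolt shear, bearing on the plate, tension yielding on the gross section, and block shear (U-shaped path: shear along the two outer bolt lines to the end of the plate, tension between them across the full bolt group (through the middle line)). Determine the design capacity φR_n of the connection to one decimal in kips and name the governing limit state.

Bolt shear: A_b = π(1.125)²/4 = 0.99402 in². φR_n = 0.75 × 54 × 0.99402 × 12 × 1 = 483.1 kips.
Bearing (0.375 in plate, F_u = 58 ksi): end bolts L_c = 1.5 − 1.25/2 = 0.875, R_n = min(1.2×0.875×0.375×58, 2.4×1.125×0.375×58) = 22.838 kips/bolt; interior L_c = 4.3125 − 1.25 = 3.0625, R_n = 58.725 kips/bolt. φR_n = 0.75 × (3×22.838 + 9×58.725) = 447.8 kips.
Tension yield (gross): A_g = 14.25×0.375 = 5.3438 in². φR_n = 0.90 × 36 × 5.3438 = 173.1 kips.
Block shear: shear path 2×[1.5+3×4.3125] = 2×14.4375 in, A_gv = 10.828, A_nv = 2×(14.4375 − 3.5×1.3125)×0.375 = 7.3828 in²; tension across gage: (7.625 − 2×1.3125)×0.375 = 1.875 in². R_n = min(0.6×58×7.3828, 0.6×36×10.828) + 1.0×58×1.875 = min(256.92, 233.88) + 108.75 = 342.63 kips. φR_n = 0.75 × 342.63 = 257.0 kips.
Governing: min(483.1, 447.8, 173.1, 257.0) = 173.1 kips → gross-section yield.

173.1 kips (gross-section yield governs)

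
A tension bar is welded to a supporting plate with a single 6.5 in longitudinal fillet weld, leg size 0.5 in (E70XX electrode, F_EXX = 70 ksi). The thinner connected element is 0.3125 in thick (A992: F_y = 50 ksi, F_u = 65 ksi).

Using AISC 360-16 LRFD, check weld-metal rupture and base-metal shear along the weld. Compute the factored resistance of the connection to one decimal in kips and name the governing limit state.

59.4 kips (base-metal shear governs)

Weld metal: throat = 0.707×0.5 = 0.3535 in, L = 6.5 in. φR_n = 0.75 × 0.6 × 70 × 0.3535 × 6.5 = 72.4 kips.
Base metal shear (0.3125 in plate): yield φR_n = 1.0×0.6×50×0.3125×6.5 = 60.9 kips; rupture φR_n = 0.75×0.6×65×0.3125×6.5 = 59.4 kips; take 59.4 kips (rupture).
Governing: min(72.4, 59.4) = 59.4 kips → base-metal shear.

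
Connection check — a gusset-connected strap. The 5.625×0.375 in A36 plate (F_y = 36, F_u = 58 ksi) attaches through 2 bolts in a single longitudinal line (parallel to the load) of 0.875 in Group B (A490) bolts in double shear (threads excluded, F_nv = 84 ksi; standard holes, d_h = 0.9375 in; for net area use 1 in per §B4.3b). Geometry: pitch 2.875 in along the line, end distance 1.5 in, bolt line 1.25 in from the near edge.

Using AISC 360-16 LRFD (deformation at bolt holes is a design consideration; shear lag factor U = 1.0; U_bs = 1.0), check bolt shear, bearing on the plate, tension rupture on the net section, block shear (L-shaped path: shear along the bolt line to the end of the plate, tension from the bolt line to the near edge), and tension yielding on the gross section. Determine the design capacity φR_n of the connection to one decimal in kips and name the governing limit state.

Bolt shear: A_b = π(0.875)²/4 = 0.60132 in². φR_n = 0.75 × 84 × 0.60132 × 2 × 2 = 151.5 kips.
Bearing (0.375 in plate, F_u = 58 ksi): end bolts L_c = 1.5 − 0.9375/2 = 1.03125, R_n = min(1.2×1.03125×0.375×58, 2.4×0.875×0.375×58) = 26.916 kips/bolt; interior L_c = 2.875 − 0.9375 = 1.9375, R_n = 45.675 kips/bolt. φR_n = 0.75 × (1×26.916 + 1×45.675) = 54.4 kips.
Tension rupture (net): A_n = (5.625 − 1×1)×0.375 = 1.7344 in² (U = 1.0, A_e = A_n). φR_n = 0.75 × 58 × 1.7344 = 75.4 kips.
Block shear: shear path 1×[1.5+1×2.875] = 1×4.375 in, A_gv = 1.6406, A_nv = 1×(4.375 − 1.5×1)×0.375 = 1.0781 in²; tension to near edge: (1.25 − 0.5×1)×0.375 = 0.28125 in². R_n = min(0.6×58×1.0781, 0.6×36×1.6406) + 1.0×58×0.28125 = min(37.518, 35.437) + 16.313 = 51.75 kips. φR_n = 0.75 × 51.75 = 38.8 kips.
Tension yield (gross): A_g = 5.625×0.375 = 2.1094 in². φR_n = 0.90 × 36 × 2.1094 = 68.3 kips.
Governing: min(151.5, 54.4, 75.4, 38.8, 68.3) = 38.8 kips → block shear.

38.8 kips (block shear governs)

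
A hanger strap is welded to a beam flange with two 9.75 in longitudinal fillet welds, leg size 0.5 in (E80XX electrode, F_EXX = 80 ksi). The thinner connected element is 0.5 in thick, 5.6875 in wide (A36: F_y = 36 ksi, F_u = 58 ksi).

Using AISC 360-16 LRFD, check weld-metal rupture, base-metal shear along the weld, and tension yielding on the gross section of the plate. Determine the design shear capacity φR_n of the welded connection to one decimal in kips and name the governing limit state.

Weld metal: throat = 0.707×0.5 = 0.3535 in, L = 2×9.75 = 19.5 in. φR_n = 0.75 × 0.6 × 80 × 0.3535 × 19.5 = 248.2 kips.
Base metal shear (0.5 in plate): yield φR_n = 1.0×0.6×36×0.5×19.5 = 210.6 kips; rupture φR_n = 0.75×0.6×58×0.5×19.5 = 254.5 kips; take 210.6 kips (yield).
Tension yield (gross): A_g = 5.6875×0.5 = 2.8438 in². φR_n = 0.90 × 36 × 2.8438 = 92.1 kips.
Governing: min(248.2, 210.6, 92.1) = 92.1 kips → gross-section yield.

92.1 kips (gross-section yield governs)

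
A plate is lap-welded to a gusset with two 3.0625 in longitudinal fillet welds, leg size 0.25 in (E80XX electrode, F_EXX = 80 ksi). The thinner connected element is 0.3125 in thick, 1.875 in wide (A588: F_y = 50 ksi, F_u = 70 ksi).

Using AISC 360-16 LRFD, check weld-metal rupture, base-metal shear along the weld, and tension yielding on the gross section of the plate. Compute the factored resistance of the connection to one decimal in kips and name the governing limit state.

Weld metal: throat = 0.707×0.25 = 0.17675 in, L = 2×3.0625 = 6.125 in. φR_n = 0.75 × 0.6 × 80 × 0.17675 × 6.125 = 39.0 kips.
Base metal shear (0.3125 in plate): yield φR_n = 1.0×0.6×50×0.3125×6.125 = 57.4 kips; rupture φR_n = 0.75×0.6×70×0.3125×6.125 = 60.3 kips; take 57.4 kips (yield).
Tension yield (gross): A_g = 1.875×0.3125 = 0.58594 in². φR_n = 0.90 × 50 × 0.58594 = 26.4 kips.
Governing: min(39.0, 57.4, 26.4) = 26.4 kips → gross-section yield.

26.4 kips (gross-section yield governs)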